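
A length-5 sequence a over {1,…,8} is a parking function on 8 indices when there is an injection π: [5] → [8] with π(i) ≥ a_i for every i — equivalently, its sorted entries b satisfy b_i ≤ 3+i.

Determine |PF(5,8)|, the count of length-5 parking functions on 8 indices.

26244

Count = (8−5+1)·(8+1)^(5−1) = 4 · 6561 = 26244 (Pollak)
Check (5,2,1,4,1) → sorted (1,1,2,4,5): b_i ≤ 3+i ∀i, a PF.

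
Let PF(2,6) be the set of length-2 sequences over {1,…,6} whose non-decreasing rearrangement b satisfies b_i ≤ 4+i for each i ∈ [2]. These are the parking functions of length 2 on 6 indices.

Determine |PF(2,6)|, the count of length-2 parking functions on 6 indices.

35

|PF| = 5·7^1 = 5 · 7 = 35
One tuple (3,1) → sorted (1,3): b_i ≤ 4+i ∀i, a PF.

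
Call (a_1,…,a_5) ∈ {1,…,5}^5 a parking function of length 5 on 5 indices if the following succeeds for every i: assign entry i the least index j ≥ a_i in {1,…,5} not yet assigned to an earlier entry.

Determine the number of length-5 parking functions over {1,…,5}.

Count = (6−5)·6^(5−1) = 1·1296 = 1296 (Pollak)
E.g. (1,2,2,5,3) → sorted (1,2,2,3,5): b_i ≤ i ∀i, a PF.

1296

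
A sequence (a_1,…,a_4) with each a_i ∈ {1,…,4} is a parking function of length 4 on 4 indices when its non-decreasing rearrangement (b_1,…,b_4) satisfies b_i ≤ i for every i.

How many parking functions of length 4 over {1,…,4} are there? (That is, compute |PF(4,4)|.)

125

Count = 1·5^3 = 1×125 = 125 [KW]
One tuple (1,3,1,2) → sorted (1,1,2,3): b_i ≤ i ∀i, a PF.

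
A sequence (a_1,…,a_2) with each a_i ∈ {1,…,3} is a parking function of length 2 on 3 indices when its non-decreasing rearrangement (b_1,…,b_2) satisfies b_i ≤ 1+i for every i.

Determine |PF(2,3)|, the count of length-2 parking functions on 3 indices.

8

Count = (3+1−2)·(3+1)^{2−1} = 2 · 4 = 8
E.g. (3,1) → sorted (1,3): b_i ≤ 1+i ∀i, a PF.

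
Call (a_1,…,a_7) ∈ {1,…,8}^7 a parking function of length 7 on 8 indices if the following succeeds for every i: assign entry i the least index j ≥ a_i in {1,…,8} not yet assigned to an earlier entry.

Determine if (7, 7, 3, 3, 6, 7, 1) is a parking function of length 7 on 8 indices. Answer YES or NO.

Order a: b = (1, 3, 3, 6, 7, 7, 7).
  b_1=1 ≤ 2
  b_2=3 ≤ 3
  b_3=3 ≤ 4
  b_4=6 > 5
  fails at i=4 ⇒ NO

NO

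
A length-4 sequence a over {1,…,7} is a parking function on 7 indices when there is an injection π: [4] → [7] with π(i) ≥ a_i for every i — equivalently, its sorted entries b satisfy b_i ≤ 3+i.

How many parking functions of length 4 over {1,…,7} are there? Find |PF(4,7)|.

2048

|PF| = (7−4+1)·(7+1)^(4−1) = 4 · 512 = 2048 (Konheim–Weiss)
Check (4,6,7,1) → sorted (1,4,6,7): b_i ≤ 3+i ∀i, a PF.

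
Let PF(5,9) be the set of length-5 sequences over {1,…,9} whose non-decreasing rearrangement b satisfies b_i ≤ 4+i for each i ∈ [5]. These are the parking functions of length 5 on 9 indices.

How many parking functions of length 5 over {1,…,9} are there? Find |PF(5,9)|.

Count = (9+1−5)·(9+1)^{5−1} = 5×10000 = 50000 (Konheim–Weiss)
Example (3,9,6,7,2) → sorted (2,3,6,7,9): b_i ≤ 4+i ∀i, a PF.

50000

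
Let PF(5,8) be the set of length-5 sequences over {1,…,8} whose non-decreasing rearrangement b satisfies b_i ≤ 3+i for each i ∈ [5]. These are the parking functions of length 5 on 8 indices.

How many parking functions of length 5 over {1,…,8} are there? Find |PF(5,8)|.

#PF = (8+1−5)·(8+1)^{5−1} = 4·6561 = 26244 (Konheim–Weiss)
One tuple (7,6,3,2,3) → sorted (2,3,3,6,7): b_i ≤ 3+i ∀i, a PF.

26244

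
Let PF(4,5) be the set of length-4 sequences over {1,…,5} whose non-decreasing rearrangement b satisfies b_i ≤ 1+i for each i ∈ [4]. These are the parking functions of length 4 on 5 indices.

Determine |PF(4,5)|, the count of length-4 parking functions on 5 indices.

432

|PF| = (5−4+1)·(5+1)^(4−1) = 2 · 216 = 432 (Pollak)
E.g. (3,1,1,3) → sorted (1,1,3,3): b_i ≤ 1+i ∀i, a PF.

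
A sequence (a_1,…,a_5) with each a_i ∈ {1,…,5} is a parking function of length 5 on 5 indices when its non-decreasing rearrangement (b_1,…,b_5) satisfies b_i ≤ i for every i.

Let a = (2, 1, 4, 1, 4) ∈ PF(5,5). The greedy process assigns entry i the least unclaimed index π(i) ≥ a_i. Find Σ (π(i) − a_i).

Σπ(i) = 1+…+5 = 15; Σa = 2+1+4+1+4 = 12; disp = 15−12 = 3.

3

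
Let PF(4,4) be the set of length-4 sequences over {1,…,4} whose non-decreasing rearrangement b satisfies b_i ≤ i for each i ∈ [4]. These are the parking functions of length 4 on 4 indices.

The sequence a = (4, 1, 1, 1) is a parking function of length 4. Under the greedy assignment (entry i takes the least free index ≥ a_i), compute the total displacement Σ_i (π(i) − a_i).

Σπ(i) = 1+…+4 = 10; Σa = 4+1+1+1 = 7; disp = 10−7 = 3.

3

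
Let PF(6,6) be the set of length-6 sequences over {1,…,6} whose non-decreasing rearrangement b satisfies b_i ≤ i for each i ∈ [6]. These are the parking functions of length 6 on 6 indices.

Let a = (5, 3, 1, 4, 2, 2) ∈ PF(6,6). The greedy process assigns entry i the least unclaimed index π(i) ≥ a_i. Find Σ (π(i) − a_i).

4

Σπ = 21 ({1..6} each once); Σa = 5+3+1+4+2+2 = 17; disp = 21−17 = 4.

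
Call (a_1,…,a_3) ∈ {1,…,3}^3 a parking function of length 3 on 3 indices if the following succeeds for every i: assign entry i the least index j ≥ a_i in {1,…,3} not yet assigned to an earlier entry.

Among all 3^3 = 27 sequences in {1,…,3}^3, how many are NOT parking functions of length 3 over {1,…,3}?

|PF| = (3+1−3)·(3+1)^{3−1} = 1·16 = 16 (Pollak)
E.g. (2,3,2) → sorted (2,2,3): b_1=2>1, not a PF.
Total 27; non-PF = 27−16 = 11

11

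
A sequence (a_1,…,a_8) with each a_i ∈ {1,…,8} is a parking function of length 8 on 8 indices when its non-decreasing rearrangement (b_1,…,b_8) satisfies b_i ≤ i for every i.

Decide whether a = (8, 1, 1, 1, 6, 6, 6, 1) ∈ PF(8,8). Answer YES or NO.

Rearranged: b = (1, 1, 1, 1, 6, 6, 6, 8).
  b_1=1 ≤ 1
  b_2=1 ≤ 2
  b_3=1 ≤ 3
  b_4=1 ≤ 4
  b_5=6 > 5
  fails at i=5 ⇒ NO

NO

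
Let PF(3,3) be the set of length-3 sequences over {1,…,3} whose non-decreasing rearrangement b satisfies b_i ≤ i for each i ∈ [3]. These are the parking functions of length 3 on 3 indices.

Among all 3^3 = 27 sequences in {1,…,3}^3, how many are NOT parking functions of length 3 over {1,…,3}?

11

|PF| = (4−3)·4^(3−1) = 1 · 16 = 16 (Pollak)
One tuple (3,3,3) → sorted (3,3,3): b_1=3>1, not a PF.
3^3 − 16 = 27 − 16 = 11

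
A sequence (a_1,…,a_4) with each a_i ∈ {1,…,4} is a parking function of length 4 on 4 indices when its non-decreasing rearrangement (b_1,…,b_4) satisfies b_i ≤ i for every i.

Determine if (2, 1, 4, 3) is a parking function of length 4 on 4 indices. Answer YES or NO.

Order a: b = (1, 2, 3, 4).
  b_1=1 ≤ 1
  b_2=2 ≤ 2
  b_3=3 ≤ 3
  b_4=4 ≤ 4
All bounds hold ⇒ YES

YES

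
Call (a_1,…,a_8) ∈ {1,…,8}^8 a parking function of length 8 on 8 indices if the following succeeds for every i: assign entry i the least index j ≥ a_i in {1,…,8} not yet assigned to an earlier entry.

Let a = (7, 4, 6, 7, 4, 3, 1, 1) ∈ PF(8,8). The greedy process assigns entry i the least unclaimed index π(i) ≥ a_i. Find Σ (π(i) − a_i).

3

Σπ = 36 ({1..8} each once); Σa = 7+4+6+7+4+3+1+1 = 33; disp = 36−33 = 3.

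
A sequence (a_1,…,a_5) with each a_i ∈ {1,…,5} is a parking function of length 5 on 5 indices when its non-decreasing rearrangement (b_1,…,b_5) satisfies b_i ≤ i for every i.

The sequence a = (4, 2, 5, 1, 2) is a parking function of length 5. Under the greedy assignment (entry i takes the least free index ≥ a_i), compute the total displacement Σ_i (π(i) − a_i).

1

Σπ = 5·6/2 = 15 (π permutes [5]); Σa = 4+2+5+1+2 = 14; disp = 15−14 = 1.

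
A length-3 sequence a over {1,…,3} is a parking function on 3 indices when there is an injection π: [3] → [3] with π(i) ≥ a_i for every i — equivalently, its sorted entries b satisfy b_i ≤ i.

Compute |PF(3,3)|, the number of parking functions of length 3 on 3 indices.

16

|PF| = (4−3)·4^(3−1) = 1·16 = 16 [KW]
One tuple (1,1,2) → sorted (1,1,2): b_i ≤ i ∀i, a PF.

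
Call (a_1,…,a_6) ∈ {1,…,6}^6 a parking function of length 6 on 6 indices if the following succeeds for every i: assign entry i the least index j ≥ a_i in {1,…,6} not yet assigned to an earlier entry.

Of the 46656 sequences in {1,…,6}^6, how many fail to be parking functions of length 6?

29849

Count = (7−6)·7^(6−1) = 1 · 16807 = 16807 [KW]
E.g. (4,5,6,6,2,5) → sorted (2,4,5,5,6,6): b_1=2>1, not a PF.
6^6 − 16807 = 46656 − 16807 = 29849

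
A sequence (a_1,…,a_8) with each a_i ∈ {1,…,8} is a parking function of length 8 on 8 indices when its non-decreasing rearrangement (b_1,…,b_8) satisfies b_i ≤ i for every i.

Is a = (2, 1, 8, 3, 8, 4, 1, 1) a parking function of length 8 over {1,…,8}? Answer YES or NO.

NO

Sorted: b = (1, 1, 1, 2, 3, 4, 8, 8).
  b_1=1 ≤ 1
  b_2=1 ≤ 2
  b_3=1 ≤ 3
  b_4=2 ≤ 4
  b_5=3 ≤ 5
  b_6=4 ≤ 6
  b_7=8 > 7
  fails at i=7 ⇒ NO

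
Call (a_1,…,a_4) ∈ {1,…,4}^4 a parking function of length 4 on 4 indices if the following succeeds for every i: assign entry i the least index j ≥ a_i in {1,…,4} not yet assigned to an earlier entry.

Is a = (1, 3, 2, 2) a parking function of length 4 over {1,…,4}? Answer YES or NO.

Rearranged: b = (1, 2, 2, 3).
  b_1=1 ≤ 1
  b_2=2 ≤ 2
  b_3=2 ≤ 3
  b_4=3 ≤ 4
All bounds hold ⇒ YES

YES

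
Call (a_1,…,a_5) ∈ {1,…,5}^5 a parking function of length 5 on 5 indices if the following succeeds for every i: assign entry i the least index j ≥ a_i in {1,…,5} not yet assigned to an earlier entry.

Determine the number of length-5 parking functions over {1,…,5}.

|PF(5,5)| = (5+1−5)·(5+1)^{5−1} = 1·1296 = 1296
One tuple (2,5,4,1,2) → sorted (1,2,2,4,5): b_i ≤ i ∀i, a PF.

1296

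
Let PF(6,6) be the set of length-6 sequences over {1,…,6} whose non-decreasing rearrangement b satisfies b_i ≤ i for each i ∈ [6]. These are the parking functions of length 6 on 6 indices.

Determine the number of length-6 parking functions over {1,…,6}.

16807

#PF = (6−6+1)·(6+1)^(6−1) = 1 · 16807 = 16807 [KW]
One tuple (1,1,3,3,5,2) → sorted (1,1,2,3,3,5): b_i ≤ i ∀i, a PF.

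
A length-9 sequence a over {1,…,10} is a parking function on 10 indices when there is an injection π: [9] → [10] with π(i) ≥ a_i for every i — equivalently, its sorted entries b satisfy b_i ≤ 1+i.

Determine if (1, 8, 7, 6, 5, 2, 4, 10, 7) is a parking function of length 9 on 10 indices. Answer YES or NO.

Order a: b = (1, 2, 4, 5, 6, 7, 7, 8, 10).
  b_1=1 ≤ 2
  b_2=2 ≤ 3
  b_3=4 ≤ 4
  b_4=5 ≤ 5
  b_5=6 ≤ 6
  b_6=7 ≤ 7
  b_7=7 ≤ 8
  b_8=8 ≤ 9
  b_9=10 ≤ 10
All bounds hold ⇒ YES

YES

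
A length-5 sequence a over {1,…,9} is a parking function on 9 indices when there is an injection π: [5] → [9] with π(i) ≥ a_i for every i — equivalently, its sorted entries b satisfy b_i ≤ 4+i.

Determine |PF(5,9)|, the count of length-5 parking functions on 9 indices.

|PF| = (10−5)·10^(5−1) = 5·10000 = 50000 [KW]
One tuple (2,5,6,7,5) → sorted (2,5,5,6,7): b_i ≤ 4+i ∀i, a PF.

50000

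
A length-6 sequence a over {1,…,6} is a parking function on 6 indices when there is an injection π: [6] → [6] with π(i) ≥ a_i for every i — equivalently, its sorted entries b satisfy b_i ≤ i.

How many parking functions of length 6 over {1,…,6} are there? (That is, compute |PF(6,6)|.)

Count = (7−6)·7^(6−1) = 1×16807 = 16807 (Konheim–Weiss)
One tuple (2,4,2,1,1,6) → sorted (1,1,2,2,4,6): b_i ≤ i ∀i, a PF.

16807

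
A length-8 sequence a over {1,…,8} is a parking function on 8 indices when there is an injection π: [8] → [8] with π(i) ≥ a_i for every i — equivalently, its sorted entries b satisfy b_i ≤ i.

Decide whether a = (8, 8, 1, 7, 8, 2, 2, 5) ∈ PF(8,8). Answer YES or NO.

Rearranged: b = (1, 2, 2, 5, 7, 8, 8, 8).
  b_1=1 ≤ 1
  b_2=2 ≤ 2
  b_3=2 ≤ 3
  b_4=5 > 4
  fails at i=4 ⇒ NO

NO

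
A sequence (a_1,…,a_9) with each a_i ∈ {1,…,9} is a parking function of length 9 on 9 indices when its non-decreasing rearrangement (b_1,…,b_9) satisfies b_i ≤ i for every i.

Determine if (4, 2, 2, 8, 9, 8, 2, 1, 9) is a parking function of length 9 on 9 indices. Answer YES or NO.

NO

Sorted: b = (1, 2, 2, 2, 4, 8, 8, 9, 9).
  b_1=1 ≤ 1
  b_2=2 ≤ 2
  b_3=2 ≤ 3
  b_4=2 ≤ 4
  b_5=4 ≤ 5
  b_6=8 > 6
  fails at i=6 ⇒ NO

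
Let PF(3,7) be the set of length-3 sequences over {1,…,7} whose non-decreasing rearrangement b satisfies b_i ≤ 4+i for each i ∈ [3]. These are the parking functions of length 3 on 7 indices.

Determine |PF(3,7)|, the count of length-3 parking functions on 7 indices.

320

Count = (7+1−3)·(7+1)^{3−1} = 5 · 64 = 320 (Pollak)
Check (3,7,4) → sorted (3,4,7): b_i ≤ 4+i ∀i, a PF.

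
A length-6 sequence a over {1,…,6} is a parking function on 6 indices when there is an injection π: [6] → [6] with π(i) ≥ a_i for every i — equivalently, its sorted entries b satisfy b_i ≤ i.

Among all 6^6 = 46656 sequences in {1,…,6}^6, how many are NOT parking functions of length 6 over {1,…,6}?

|PF(6,6)| = (6+1−6)·(6+1)^{6−1} = 1×16807 = 16807 (Pollak)
E.g. (1,6,5,1,2,6) → sorted (1,1,2,5,6,6): b_4=5>4, not a PF.
6^6 − 16807 = 46656 − 16807 = 29849

29849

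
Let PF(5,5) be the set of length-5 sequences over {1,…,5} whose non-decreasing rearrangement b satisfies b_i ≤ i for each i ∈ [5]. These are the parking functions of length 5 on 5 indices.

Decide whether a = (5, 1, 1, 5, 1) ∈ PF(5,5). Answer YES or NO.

Order a: b = (1, 1, 1, 5, 5).
  b_1=1 ≤ 1
  b_2=1 ≤ 2
  b_3=1 ≤ 3
  b_4=5 > 4
  fails at i=4 ⇒ NO

NO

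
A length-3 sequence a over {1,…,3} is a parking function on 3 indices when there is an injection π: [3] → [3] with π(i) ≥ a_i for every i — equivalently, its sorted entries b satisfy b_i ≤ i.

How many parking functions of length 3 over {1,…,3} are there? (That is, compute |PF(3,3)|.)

16

#PF = (4−3)·4^(3−1) = 1·16 = 16
One tuple (3,1,2) → sorted (1,2,3): b_i ≤ i ∀i, a PF.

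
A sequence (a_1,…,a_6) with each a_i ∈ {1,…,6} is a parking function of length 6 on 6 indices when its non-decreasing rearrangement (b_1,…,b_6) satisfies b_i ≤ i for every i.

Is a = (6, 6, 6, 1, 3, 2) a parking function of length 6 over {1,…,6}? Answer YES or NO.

Rearranged: b = (1, 2, 3, 6, 6, 6).
  b_1=1 ≤ 1
  b_2=2 ≤ 2
  b_3=3 ≤ 3
  b_4=6 > 4
  fails at i=4 ⇒ NO

NO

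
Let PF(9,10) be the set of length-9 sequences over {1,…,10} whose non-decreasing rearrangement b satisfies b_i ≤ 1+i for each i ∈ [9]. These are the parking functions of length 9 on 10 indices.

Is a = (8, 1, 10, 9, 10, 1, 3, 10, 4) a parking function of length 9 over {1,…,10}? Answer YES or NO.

NO

Rearranged: b = (1, 1, 3, 4, 8, 9, 10, 10, 10).
  b_1=1 ≤ 2
  b_2=1 ≤ 3
  b_3=3 ≤ 4
  b_4=4 ≤ 5
  b_5=8 > 6
  fails at i=5 ⇒ NO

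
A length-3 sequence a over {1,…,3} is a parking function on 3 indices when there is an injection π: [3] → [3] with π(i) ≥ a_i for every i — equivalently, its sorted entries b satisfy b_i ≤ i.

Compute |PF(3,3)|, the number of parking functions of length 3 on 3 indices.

16

|PF| = (3−3+1)·(3+1)^(3−1) = 1·16 = 16
Check (1,2,2) → sorted (1,2,2): b_i ≤ i ∀i, a PF.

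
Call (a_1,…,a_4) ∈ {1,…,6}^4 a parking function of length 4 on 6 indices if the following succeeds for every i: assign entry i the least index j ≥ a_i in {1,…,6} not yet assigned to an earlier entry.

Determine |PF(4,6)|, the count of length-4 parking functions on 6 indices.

|PF(4,6)| = (6−4+1)·(6+1)^(4−1) = 3×343 = 1029 (Pollak)
Example (1,5,5,3) → sorted (1,3,5,5): b_i ≤ 2+i ∀i, a PF.

1029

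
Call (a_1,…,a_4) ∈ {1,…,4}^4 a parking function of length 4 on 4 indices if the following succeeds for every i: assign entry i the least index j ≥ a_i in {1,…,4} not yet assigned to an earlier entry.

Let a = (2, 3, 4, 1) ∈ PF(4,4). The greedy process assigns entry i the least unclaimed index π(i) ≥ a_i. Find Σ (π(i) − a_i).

Σπ(i) = 1+…+4 = 10; Σa = 2+3+4+1 = 10; disp = 10−10 = 0.

0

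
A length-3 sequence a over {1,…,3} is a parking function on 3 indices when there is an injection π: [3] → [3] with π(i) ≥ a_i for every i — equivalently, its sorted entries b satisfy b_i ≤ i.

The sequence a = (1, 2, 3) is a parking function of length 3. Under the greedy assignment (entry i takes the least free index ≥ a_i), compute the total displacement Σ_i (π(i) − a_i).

0

Σπ = 3·4/2 = 6 (π permutes [3]); Σa = 1+2+3 = 6; disp = 6−6 = 0.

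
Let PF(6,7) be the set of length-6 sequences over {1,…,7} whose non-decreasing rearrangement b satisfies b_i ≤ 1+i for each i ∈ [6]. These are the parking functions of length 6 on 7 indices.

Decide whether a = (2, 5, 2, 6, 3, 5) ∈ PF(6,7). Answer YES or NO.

YES

Sorted: b = (2, 2, 3, 5, 5, 6).
  b_1=2 ≤ 2
  b_2=2 ≤ 3
  b_3=3 ≤ 4
  b_4=5 ≤ 5
  b_5=5 ≤ 6
  b_6=6 ≤ 7
All bounds hold ⇒ YES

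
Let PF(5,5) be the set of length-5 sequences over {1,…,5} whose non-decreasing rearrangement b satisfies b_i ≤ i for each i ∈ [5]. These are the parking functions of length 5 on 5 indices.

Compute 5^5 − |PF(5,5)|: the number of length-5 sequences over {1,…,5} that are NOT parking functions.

1829

#PF = (6−5)·6^(5−1) = 1×1296 = 1296 (Konheim–Weiss)
E.g. (1,5,4,1,5) → sorted (1,1,4,5,5): b_3=4>3, not a PF.
So 3125 − 1296 = 1829 fail.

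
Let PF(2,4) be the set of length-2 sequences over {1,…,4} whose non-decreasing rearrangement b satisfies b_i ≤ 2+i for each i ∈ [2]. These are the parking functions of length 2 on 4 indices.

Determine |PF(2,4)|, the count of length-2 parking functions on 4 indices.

15

|PF(2,4)| = (4−2+1)·(4+1)^(2−1) = 3×5 = 15 [KW]
E.g. (2,3) → sorted (2,3): b_i ≤ 2+i ∀i, a PF.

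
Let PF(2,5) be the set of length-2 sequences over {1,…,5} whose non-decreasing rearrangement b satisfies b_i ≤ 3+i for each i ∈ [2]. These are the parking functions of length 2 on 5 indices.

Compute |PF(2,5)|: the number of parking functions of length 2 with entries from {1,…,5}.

24

#PF = (5−2+1)·(5+1)^(2−1) = 4 · 6 = 24 (Konheim–Weiss)
Check (4,2) → sorted (2,4): b_i ≤ 3+i ∀i, a PF.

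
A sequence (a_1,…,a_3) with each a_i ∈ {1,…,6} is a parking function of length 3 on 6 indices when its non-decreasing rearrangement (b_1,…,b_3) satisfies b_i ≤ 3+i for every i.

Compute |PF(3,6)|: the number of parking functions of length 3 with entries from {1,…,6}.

196

#PF = 4·7^2 = 4·49 = 196 [KW]
Check (3,1,5) → sorted (1,3,5): b_i ≤ 3+i ∀i, a PF.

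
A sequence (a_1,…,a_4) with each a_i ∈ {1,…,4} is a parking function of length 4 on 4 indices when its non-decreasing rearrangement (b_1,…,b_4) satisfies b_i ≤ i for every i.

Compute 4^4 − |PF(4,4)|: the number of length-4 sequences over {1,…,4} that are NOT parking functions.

131

|PF| = (4−4+1)·(4+1)^(4−1) = 1·125 = 125
E.g. (3,4,2,3) → sorted (2,3,3,4): b_1=2>1, not a PF.
4^4 − 125 = 256 − 125 = 131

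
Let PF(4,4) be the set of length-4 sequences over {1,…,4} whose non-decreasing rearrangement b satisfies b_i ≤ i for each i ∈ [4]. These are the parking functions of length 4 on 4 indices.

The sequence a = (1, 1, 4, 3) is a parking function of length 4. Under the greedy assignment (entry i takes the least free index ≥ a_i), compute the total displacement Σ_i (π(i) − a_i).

Σπ(i) = 1+…+4 = 10; Σa = 1+1+4+3 = 9; disp = 10−9 = 1.

1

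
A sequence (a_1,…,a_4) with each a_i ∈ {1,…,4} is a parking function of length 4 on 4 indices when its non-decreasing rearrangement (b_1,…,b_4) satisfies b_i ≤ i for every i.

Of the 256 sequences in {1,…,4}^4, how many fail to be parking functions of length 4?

Count = 1·5^3 = 1×125 = 125 [KW]
Example (4,3,3,3) → sorted (3,3,3,4): b_1=3>1, not a PF.
Total 256; non-PF = 256−125 = 131

131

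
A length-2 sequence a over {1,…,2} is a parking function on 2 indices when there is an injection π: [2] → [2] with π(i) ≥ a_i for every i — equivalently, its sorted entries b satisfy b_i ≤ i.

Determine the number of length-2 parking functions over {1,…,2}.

Count = 1·3^1 = 1 · 3 = 3 [KW]
Check (1,1) → sorted (1,1): b_i ≤ i ∀i, a PF.

3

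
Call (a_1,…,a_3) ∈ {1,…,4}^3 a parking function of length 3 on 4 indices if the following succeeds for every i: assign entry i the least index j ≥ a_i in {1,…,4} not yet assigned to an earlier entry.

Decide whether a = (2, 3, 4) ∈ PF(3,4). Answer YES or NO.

Sorted: b = (2, 3, 4).
  b_1=2 ≤ 2
  b_2=3 ≤ 3
  b_3=4 ≤ 4
All bounds hold ⇒ YES

YES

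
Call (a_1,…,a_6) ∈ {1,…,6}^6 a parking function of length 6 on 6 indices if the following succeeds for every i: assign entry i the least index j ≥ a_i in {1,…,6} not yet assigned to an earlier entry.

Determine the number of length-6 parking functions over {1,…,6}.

16807

|PF(6,6)| = (7−6)·7^(6−1) = 1·16807 = 16807 [KW]
E.g. (4,2,3,4,1,5) → sorted (1,2,3,4,4,5): b_i ≤ i ∀i, a PF.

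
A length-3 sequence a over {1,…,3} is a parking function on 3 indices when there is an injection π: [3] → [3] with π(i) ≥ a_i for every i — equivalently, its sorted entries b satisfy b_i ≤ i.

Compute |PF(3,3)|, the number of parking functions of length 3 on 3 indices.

16

|PF(3,3)| = 1·4^2 = 1 · 16 = 16 (Pollak)
E.g. (1,3,2) → sorted (1,2,3): b_i ≤ i ∀i, a PF.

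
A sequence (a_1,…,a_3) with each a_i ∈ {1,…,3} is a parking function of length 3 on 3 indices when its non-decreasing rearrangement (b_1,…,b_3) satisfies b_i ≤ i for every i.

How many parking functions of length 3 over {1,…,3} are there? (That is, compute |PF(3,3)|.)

16

|PF(3,3)| = (3+1−3)·(3+1)^{3−1} = 1×16 = 16 [KW]
Example (1,2,2) → sorted (1,2,2): b_i ≤ i ∀i, a PF.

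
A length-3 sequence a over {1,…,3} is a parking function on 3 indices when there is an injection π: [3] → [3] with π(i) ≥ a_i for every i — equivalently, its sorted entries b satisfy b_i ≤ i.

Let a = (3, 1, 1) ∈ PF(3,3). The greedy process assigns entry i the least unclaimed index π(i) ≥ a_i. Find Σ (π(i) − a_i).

Σπ(i) = 1+…+3 = 6; Σa = 3+1+1 = 5; disp = 6−5 = 1.

1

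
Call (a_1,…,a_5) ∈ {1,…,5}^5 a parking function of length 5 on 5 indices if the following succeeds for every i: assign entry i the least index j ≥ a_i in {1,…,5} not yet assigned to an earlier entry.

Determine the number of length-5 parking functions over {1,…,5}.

#PF = (5−5+1)·(5+1)^(5−1) = 1×1296 = 1296 (Pollak)
Example (1,1,2,3,5) → sorted (1,1,2,3,5): b_i ≤ i ∀i, a PF.

1296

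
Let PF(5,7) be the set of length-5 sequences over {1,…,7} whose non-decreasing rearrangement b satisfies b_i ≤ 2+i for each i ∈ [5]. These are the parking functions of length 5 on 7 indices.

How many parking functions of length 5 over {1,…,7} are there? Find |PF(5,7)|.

12288

Count = (7−5+1)·(7+1)^(5−1) = 3·4096 = 12288 (Konheim–Weiss)
Example (3,1,6,6,4) → sorted (1,3,4,6,6): b_i ≤ 2+i ∀i, a PF.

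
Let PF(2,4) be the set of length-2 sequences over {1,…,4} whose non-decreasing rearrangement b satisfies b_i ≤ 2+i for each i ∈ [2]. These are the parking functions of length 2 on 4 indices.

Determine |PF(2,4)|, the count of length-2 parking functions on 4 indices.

15

|PF| = 3·5^1 = 3 · 5 = 15 [KW]
Check (1,4) → sorted (1,4): b_i ≤ 2+i ∀i, a PF.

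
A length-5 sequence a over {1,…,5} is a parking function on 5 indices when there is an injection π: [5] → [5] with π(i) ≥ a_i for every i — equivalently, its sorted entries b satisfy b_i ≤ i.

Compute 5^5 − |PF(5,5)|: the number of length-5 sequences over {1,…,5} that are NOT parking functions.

1829

|PF| = (5+1−5)·(5+1)^{5−1} = 1 · 1296 = 1296
Check (5,3,4,5,4) → sorted (3,4,4,5,5): b_1=3>1, not a PF.
5^5 − 1296 = 3125 − 1296 = 1829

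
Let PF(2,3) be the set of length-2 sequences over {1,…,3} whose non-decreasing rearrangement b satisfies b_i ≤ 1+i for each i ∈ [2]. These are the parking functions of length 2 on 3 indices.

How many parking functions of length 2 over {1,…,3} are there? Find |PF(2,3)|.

|PF(2,3)| = 2·4^1 = 2 · 4 = 8 [KW]
Check (3,2) → sorted (2,3): b_i ≤ 1+i ∀i, a PF.

8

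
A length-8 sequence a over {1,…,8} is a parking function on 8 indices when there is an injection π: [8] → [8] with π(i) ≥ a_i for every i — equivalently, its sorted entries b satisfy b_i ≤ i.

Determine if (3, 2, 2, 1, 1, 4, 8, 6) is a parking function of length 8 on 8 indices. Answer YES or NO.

Rearranged: b = (1, 1, 2, 2, 3, 4, 6, 8).
  b_1=1 ≤ 1
  b_2=1 ≤ 2
  b_3=2 ≤ 3
  b_4=2 ≤ 4
  b_5=3 ≤ 5
  b_6=4 ≤ 6
  b_7=6 ≤ 7
  b_8=8 ≤ 8
All bounds hold ⇒ YES

YES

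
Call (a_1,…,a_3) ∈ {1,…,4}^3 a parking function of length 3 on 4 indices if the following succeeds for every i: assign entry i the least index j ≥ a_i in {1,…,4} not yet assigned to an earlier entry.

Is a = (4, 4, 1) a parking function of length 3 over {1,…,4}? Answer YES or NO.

NO

Sorted: b = (1, 4, 4).
  b_1=1 ≤ 2
  b_2=4 > 3
  fails at i=2 ⇒ NO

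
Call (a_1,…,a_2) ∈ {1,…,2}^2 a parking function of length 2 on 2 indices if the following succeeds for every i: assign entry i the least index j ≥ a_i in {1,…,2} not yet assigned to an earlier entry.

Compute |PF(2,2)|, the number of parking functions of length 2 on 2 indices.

|PF(2,2)| = (3−2)·3^(2−1) = 1 · 3 = 3 (Konheim–Weiss)
One tuple (2,1) → sorted (1,2): b_i ≤ i ∀i, a PF.

3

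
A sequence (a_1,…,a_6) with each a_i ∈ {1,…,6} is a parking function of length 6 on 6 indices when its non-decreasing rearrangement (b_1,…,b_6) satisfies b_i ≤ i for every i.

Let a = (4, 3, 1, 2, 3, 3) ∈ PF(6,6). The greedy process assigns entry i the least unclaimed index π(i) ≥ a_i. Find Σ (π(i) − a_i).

5

Σπ = 21 ({1..6} each once); Σa = 4+3+1+2+3+3 = 16; disp = 21−16 = 5.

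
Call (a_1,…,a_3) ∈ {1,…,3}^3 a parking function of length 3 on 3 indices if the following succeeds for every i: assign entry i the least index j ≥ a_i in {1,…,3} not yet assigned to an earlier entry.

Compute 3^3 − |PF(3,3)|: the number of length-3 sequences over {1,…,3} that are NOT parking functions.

11

#PF = (3+1−3)·(3+1)^{3−1} = 1 · 16 = 16 [KW]
One tuple (3,3,2) → sorted (2,3,3): b_1=2>1, not a PF.
So 27 − 16 = 11 fail.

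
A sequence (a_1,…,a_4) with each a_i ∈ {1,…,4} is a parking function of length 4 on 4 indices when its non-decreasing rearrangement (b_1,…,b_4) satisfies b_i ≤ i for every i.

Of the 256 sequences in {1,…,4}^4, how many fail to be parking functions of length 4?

131

Count = (5−4)·5^(4−1) = 1·125 = 125 [KW]
Example (4,4,1,4) → sorted (1,4,4,4): b_2=4>2, not a PF.
So 256 − 125 = 131 fail.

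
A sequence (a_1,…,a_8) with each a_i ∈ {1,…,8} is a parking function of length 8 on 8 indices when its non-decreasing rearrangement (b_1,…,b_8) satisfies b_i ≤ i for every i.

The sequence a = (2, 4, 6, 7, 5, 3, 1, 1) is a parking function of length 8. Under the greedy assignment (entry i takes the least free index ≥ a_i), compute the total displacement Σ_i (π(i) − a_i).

7

Σπ(i) = 1+…+8 = 36; Σa = 2+4+6+7+5+3+1+1 = 29; disp = 36−29 = 7.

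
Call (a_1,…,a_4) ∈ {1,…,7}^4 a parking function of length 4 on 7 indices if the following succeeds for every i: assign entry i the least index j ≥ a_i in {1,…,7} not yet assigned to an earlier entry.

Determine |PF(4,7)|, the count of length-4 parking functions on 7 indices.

#PF = (8−4)·8^(4−1) = 4 · 512 = 2048
One tuple (5,1,2,7) → sorted (1,2,5,7): b_i ≤ 3+i ∀i, a PF.

2048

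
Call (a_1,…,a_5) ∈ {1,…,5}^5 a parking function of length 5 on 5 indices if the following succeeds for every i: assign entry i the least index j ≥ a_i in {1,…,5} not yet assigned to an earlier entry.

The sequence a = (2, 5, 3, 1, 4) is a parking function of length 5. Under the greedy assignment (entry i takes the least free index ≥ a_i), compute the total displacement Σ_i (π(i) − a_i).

0

Σπ(i) = 1+…+5 = 15; Σa = 2+5+3+1+4 = 15; disp = 15−15 = 0.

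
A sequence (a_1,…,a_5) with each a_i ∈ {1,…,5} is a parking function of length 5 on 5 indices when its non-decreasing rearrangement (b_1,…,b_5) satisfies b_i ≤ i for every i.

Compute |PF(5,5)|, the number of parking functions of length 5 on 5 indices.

1296

#PF = 1·6^4 = 1×1296 = 1296 (Pollak)
E.g. (2,4,1,5,1) → sorted (1,1,2,4,5): b_i ≤ i ∀i, a PF.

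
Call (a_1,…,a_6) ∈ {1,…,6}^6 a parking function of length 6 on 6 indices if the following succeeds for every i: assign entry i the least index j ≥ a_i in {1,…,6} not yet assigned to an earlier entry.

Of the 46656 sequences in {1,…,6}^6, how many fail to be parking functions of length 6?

|PF(6,6)| = 1·7^5 = 1×16807 = 16807
Example (4,1,4,5,6,4) → sorted (1,4,4,4,5,6): b_2=4>2, not a PF.
So 46656 − 16807 = 29849 fail.

29849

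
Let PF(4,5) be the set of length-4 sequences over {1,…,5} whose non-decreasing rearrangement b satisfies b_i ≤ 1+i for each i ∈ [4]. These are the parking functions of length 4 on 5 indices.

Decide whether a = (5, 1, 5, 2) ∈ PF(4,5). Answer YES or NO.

Order a: b = (1, 2, 5, 5).
  b_1=1 ≤ 2
  b_2=2 ≤ 3
  b_3=5 > 4
  fails at i=3 ⇒ NO

NO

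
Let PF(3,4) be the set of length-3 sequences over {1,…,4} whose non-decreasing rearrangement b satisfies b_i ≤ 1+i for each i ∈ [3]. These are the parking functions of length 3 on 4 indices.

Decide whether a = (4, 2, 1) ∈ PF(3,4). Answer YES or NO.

YES

Sorted: b = (1, 2, 4).
  b_1=1 ≤ 2
  b_2=2 ≤ 3
  b_3=4 ≤ 4
All bounds hold ⇒ YES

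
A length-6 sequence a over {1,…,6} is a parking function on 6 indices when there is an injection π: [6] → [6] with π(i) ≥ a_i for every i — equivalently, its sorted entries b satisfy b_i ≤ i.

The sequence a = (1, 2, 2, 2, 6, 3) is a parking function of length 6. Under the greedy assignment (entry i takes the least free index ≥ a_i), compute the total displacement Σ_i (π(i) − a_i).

Σπ = 6·7/2 = 21 (π permutes [6]); Σa = 1+2+2+2+6+3 = 16; disp = 21−16 = 5.

5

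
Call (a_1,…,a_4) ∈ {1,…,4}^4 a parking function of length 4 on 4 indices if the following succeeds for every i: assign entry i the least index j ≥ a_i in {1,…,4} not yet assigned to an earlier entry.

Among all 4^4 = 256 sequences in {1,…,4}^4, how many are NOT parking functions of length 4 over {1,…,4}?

131

#PF = 1·5^3 = 1 · 125 = 125 (Konheim–Weiss)
E.g. (3,4,3,2) → sorted (2,3,3,4): b_1=2>1, not a PF.
Total 256; non-PF = 256−125 = 131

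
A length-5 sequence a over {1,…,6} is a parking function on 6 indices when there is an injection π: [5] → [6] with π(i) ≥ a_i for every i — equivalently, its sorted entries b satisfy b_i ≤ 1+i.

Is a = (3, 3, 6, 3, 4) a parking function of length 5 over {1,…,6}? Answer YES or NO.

Order a: b = (3, 3, 3, 4, 6).
  b_1=3 > 2
  fails at i=1 ⇒ NO

NO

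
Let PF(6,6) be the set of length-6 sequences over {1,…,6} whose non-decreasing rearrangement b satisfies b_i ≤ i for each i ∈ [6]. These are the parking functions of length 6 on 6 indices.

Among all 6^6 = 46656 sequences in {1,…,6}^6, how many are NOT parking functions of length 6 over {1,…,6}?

29849

#PF = (6+1−6)·(6+1)^{6−1} = 1 · 16807 = 16807 [KW]
E.g. (6,5,5,3,5,3) → sorted (3,3,5,5,5,6): b_1=3>1, not a PF.
So 46656 − 16807 = 29849 fail.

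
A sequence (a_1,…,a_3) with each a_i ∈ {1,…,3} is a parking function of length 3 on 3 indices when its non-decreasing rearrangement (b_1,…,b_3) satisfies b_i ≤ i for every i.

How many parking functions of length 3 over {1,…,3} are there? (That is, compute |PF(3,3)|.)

|PF| = (3−3+1)·(3+1)^(3−1) = 1·16 = 16 [KW]
Check (1,2,2) → sorted (1,2,2): b_i ≤ i ∀i, a PF.

16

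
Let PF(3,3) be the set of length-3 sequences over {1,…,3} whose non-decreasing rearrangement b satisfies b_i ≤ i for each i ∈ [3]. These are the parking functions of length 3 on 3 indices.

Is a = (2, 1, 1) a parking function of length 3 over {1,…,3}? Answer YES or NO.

YES

Sorted: b = (1, 1, 2).
  b_1=1 ≤ 1
  b_2=1 ≤ 2
  b_3=2 ≤ 3
All bounds hold ⇒ YES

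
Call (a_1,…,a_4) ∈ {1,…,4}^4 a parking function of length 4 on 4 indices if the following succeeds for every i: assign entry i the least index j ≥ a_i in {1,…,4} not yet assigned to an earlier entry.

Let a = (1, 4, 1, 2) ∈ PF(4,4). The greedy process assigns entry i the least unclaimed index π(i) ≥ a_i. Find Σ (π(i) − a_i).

2

Σπ = 4·5/2 = 10 (π permutes [4]); Σa = 1+4+1+2 = 8; disp = 10−8 = 2.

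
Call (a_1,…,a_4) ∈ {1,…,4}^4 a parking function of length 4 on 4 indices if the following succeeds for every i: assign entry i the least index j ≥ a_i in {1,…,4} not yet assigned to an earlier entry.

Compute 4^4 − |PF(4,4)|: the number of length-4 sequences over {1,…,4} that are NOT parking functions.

131

Count = (5−4)·5^(4−1) = 1×125 = 125
One tuple (4,4,3,1) → sorted (1,3,4,4): b_2=3>2, not a PF.
Total 256; non-PF = 256−125 = 131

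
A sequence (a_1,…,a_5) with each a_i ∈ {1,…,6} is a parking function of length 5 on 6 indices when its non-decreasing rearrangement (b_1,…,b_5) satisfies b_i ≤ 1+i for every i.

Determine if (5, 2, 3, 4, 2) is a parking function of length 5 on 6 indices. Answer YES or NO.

Sorted: b = (2, 2, 3, 4, 5).
  b_1=2 ≤ 2
  b_2=2 ≤ 3
  b_3=3 ≤ 4
  b_4=4 ≤ 5
  b_5=5 ≤ 6
All bounds hold ⇒ YES

YES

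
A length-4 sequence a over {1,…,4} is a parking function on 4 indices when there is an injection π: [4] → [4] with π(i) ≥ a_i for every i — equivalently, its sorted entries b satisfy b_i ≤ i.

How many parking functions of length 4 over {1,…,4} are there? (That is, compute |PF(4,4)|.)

125

|PF| = 1·5^3 = 1 · 125 = 125 (Konheim–Weiss)
Example (1,2,3,3) → sorted (1,2,3,3): b_i ≤ i ∀i, a PF.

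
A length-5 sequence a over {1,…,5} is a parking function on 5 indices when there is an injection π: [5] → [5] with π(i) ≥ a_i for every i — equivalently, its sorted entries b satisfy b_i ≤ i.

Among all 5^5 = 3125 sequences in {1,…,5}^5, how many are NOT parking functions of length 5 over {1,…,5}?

|PF(5,5)| = (5+1−5)·(5+1)^{5−1} = 1·1296 = 1296 [KW]
Check (5,3,1,5,1) → sorted (1,1,3,5,5): b_4=5>4, not a PF.
5^5 − 1296 = 3125 − 1296 = 1829

1829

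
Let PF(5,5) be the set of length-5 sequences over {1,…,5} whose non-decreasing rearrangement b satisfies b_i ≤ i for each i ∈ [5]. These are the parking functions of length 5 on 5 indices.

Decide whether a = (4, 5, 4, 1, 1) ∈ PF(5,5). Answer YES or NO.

Sorted: b = (1, 1, 4, 4, 5).
  b_1=1 ≤ 1
  b_2=1 ≤ 2
  b_3=4 > 3
  fails at i=3 ⇒ NO

NO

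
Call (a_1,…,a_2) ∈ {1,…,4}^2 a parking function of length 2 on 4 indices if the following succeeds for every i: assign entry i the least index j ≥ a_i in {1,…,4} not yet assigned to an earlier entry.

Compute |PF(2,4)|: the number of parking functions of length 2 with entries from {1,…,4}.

15

|PF| = 3·5^1 = 3 · 5 = 15 [KW]
Check (1,4) → sorted (1,4): b_i ≤ 2+i ∀i, a PF.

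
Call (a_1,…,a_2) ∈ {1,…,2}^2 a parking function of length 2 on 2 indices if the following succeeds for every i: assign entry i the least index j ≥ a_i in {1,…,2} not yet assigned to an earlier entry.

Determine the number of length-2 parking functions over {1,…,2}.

3

#PF = (2−2+1)·(2+1)^(2−1) = 1·3 = 3 (Konheim–Weiss)
E.g. (2,1) → sorted (1,2): b_i ≤ i ∀i, a PF.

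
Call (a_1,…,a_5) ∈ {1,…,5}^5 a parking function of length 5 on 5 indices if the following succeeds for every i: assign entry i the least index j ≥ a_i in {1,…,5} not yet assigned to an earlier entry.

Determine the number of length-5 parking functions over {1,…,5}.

1296

|PF| = (5+1−5)·(5+1)^{5−1} = 1 · 1296 = 1296 [KW]
E.g. (1,5,2,3,3) → sorted (1,2,3,3,5): b_i ≤ i ∀i, a PF.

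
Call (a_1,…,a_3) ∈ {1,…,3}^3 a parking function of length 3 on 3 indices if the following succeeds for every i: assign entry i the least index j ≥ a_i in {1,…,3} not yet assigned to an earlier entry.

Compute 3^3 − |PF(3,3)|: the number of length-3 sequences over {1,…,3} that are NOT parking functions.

11

Count = 1·4^2 = 1 · 16 = 16
One tuple (3,3,3) → sorted (3,3,3): b_1=3>1, not a PF.
So 27 − 16 = 11 fail.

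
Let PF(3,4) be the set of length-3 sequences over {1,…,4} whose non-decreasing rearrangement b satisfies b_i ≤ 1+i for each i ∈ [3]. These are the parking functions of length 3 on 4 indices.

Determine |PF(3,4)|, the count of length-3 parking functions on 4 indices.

Count = (5−3)·5^(3−1) = 2·25 = 50 (Pollak)
One tuple (4,3,1) → sorted (1,3,4): b_i ≤ 1+i ∀i, a PF.

50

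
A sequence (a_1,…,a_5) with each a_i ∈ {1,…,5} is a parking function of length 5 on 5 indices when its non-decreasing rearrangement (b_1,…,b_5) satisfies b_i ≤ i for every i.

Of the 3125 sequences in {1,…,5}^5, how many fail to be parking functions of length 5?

1829

#PF = (6−5)·6^(5−1) = 1 · 1296 = 1296
E.g. (5,1,4,5,2) → sorted (1,2,4,5,5): b_3=4>3, not a PF.
5^5 − 1296 = 3125 − 1296 = 1829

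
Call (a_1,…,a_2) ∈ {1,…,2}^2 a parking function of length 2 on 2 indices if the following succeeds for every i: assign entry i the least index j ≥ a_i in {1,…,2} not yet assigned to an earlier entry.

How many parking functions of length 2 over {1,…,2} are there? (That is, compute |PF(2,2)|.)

3

#PF = (2+1−2)·(2+1)^{2−1} = 1 · 3 = 3 (Pollak)
E.g. (2,1) → sorted (1,2): b_i ≤ i ∀i, a PF.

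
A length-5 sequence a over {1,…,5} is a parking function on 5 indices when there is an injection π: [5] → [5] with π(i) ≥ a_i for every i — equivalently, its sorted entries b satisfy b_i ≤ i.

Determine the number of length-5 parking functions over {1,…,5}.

|PF| = (5+1−5)·(5+1)^{5−1} = 1×1296 = 1296 (Pollak)
Example (5,3,2,1,4) → sorted (1,2,3,4,5): b_i ≤ i ∀i, a PF.

1296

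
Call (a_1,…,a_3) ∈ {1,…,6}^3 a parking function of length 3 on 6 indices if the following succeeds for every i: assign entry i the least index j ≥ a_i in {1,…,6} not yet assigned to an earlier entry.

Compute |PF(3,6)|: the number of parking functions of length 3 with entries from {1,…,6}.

|PF| = (6+1−3)·(6+1)^{3−1} = 4·49 = 196 [KW]
Check (2,6,5) → sorted (2,5,6): b_i ≤ 3+i ∀i, a PF.

196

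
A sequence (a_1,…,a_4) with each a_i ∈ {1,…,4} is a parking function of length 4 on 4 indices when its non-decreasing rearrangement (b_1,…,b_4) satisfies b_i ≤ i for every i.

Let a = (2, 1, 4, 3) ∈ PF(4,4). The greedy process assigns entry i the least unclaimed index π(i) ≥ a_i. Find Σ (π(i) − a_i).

0

Σπ = 10 ({1..4} each once); Σa = 2+1+4+3 = 10; disp = 10−10 = 0.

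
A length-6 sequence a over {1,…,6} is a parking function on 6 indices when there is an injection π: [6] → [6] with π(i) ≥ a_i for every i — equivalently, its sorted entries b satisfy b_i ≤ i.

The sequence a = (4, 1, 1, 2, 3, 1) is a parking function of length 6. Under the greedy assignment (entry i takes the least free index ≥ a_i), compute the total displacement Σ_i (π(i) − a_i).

Σπ(i) = 1+…+6 = 21; Σa = 4+1+1+2+3+1 = 12; disp = 21−12 = 9.

9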